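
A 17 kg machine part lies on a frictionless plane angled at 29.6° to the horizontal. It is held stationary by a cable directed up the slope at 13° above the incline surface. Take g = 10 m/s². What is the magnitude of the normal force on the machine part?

Take axes along and perpendicular to the incline. Weight components: W sin 29.6° = 83.97 N down-slope, W cos 29.6° = 147.8 N into the surface.
Along incline: T cos 13° = W sin 29.6° → T = 86.18 N.
Perpendicular: N = W cos 29.6° − T sin 13° = 128.4 N.

N ≈ 128 N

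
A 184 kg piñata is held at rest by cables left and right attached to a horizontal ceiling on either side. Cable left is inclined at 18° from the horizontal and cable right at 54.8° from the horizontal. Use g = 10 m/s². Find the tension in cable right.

Weight W = 184 × 10 = 1840 N acts straight down.
Horizontal: T_left cos 18° = T_right cos 54.8°  →  T_left = 0.6061 T_right.
Vertical: T_left sin 18° + T_right sin 54.8° = 1840.
Substituting the horizontal relation into the vertical equation gives 1.004 T_right = 1840, so T_right = 1832 N.

T_right ≈ 1830 N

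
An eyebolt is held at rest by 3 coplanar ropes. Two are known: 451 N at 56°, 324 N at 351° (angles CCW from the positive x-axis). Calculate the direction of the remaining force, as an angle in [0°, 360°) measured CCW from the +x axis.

θ ≈ 209°

Sum the known components: ΣF_x = 572.2 N, ΣF_y = 323.2 N.
For equilibrium the remaining force must supply (−ΣF_x, −ΣF_y) = (-572.2, -323.2) N.
Magnitude = √((-572.2)² + (-323.2)²) = 657.2 N; direction = atan2(-323.2, -572.2) = 209.5°.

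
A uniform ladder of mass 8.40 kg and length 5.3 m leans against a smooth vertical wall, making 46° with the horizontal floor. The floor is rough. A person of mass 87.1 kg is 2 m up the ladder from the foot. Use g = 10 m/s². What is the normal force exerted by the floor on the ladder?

N_floor ≈ 955 N

ΣF_y = 0: N_floor = 8.40×10 + 87.1×10 = 955 N.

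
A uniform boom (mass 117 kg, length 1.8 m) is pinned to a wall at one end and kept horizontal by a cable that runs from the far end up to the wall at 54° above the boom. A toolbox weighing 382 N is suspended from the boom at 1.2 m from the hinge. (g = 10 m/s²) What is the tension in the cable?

Take torques about the hinge: T sin 54° · 1.8 = 117×10×0.9 + 382×1.2 = 1511.4 N·m.
So T = 1511.4 / (0.8090 × 1.8) = 1037.9 N.

T ≈ 1040 N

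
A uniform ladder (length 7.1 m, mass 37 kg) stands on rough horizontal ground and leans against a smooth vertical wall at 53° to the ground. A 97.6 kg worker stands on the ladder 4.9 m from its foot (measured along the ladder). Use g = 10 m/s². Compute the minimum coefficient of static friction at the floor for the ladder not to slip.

ΣF_y = 0: N_floor = 37×10 + 97.6×10 = 1346 N.
Torques about the foot: N_wall · 7.1 sin 53° = 37×10×3.55 cos 53° + 97.6×10×4.9 cos 53° → N_wall = 646.98 N.
ΣF_x = 0: f_floor = N_wall = 646.98 N.
μ_min = f_floor / N_floor = 646.98 / 1346 = 0.4807.

μ_min ≈ 0.481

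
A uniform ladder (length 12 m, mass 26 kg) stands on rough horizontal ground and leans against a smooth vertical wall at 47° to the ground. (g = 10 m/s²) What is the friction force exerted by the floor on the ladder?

Torques about the foot: N_wall · 12 sin 47° = 26×10×6 cos 47° → N_wall = 121.23 N.
ΣF_x = 0: f_floor = N_wall = 121.23 N.

f ≈ 121 N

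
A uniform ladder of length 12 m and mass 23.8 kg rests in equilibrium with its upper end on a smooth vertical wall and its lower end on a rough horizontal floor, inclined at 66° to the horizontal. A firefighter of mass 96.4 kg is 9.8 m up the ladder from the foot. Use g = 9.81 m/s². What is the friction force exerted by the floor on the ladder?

Torques about the foot: N_wall · 12 sin 66° = 23.8×9.81×6 cos 66° + 96.4×9.81×9.8 cos 66° → N_wall = 395.83 N.
ΣF_x = 0: f_floor = N_wall = 395.83 N.

f ≈ 396 N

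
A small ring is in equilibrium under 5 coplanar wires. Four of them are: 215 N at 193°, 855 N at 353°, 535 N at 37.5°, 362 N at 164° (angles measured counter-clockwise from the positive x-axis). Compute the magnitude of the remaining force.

Sum the known components: ΣF_x = 715.6 N, ΣF_y = 272.9 N.
For equilibrium the remaining force must supply (−ΣF_x, −ΣF_y) = (-715.6, -272.9) N.
Magnitude = √((-715.6)² + (-272.9)²) = 765.9 N; direction = atan2(-272.9, -715.6) = 200.9°.

F ≈ 766 N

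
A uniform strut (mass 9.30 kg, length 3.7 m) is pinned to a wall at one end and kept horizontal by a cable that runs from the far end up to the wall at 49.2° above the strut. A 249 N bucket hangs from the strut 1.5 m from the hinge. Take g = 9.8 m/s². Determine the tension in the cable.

T ≈ 194 N

Take torques about the hinge: T sin 49.2° · 3.7 = 9.30×9.8×1.85 + 249×1.5 = 542.11 N·m.
So T = 542.11 / (0.7570 × 3.7) = 193.55 N.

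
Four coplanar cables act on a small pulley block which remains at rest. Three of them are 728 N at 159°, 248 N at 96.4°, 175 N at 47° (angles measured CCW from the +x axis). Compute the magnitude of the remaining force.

Sum the known components: ΣF_x = -587.9 N, ΣF_y = 635.3 N.
For equilibrium the remaining force must supply (−ΣF_x, −ΣF_y) = (587.9, -635.3) N.
Magnitude = √((587.9)² + (-635.3)²) = 865.6 N; direction = atan2(-635.3, 587.9) = 312.8°.

F ≈ 866 N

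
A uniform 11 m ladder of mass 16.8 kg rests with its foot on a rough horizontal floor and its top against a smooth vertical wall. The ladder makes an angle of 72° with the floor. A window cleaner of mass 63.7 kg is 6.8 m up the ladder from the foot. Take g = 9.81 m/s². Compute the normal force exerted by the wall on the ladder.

N_wall ≈ 152 N

Torques about the foot: N_wall · 11 sin 72° = 16.8×9.81×5.5 cos 72° + 63.7×9.81×6.8 cos 72° → N_wall = 152.29 N.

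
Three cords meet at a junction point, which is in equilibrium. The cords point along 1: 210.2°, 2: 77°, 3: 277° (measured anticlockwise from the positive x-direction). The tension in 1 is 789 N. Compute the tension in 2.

Resolve: ΣF_x = 789 cos 210.2° + T_2 cos 77° + T_3 cos 277° = 0.
        ΣF_y = 789 sin 210.2° + T_2 sin 77° + T_3 sin 277° = 0.
The known terms sum to (-681.9, -396.9) N, so 0.2250 T_2 + 0.1219 T_3 = 681.9 and 0.9744 T_2 − 0.9925 T_3 = 396.9.
Solving simultaneously: T_2 = 2120 N, T_3 = 1682 N.

T_2 ≈ 2120 N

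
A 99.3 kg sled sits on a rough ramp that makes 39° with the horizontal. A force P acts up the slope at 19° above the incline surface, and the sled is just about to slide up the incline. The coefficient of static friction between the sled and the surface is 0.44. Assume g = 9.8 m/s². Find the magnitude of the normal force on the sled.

On the verge of sliding up the incline, friction equals μN and acts down the slope.
Perpendicular: N + P sin 19° = W cos 39° = 756.3 N.
Along incline: P cos 19° = W sin 39° + μN  with W sin 39° = 612.4 N.
Solving the pair for P and N: P = 868.1 N, N = 473.6 N (and f = μN = 208.4 N).

N ≈ 474 N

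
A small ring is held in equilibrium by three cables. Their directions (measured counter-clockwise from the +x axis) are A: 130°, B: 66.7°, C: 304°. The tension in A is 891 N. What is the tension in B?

Resolve: ΣF_x = 891 cos 130° + T_B cos 66.7° + T_C cos 304° = 0.
        ΣF_y = 891 sin 130° + T_B sin 66.7° + T_C sin 304° = 0.
The known terms sum to (-572.7, 682.5) N, so 0.3955 T_B + 0.5592 T_C = 572.7 and 0.9184 T_B − 0.8290 T_C = -682.5.
Solving simultaneously: T_B = 110.7 N, T_C = 945.9 N.

T_B ≈ 111 N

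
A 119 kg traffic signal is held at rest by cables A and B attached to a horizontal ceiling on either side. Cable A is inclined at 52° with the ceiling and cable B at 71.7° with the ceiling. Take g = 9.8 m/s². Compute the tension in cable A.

Weight W = 119 × 9.8 = 1166 N acts straight down.
Horizontal: T_A cos 52° = T_B cos 71.7°  →  T_B = 1.961 T_A.
Vertical: T_A sin 52° + T_B sin 71.7° = 1166.
Substituting the horizontal relation into the vertical equation gives 2.65 T_A = 1166, so T_A = 440.1 N.

T_A ≈ 440 N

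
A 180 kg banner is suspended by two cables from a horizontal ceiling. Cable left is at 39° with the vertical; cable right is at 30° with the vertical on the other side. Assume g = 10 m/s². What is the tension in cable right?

T_right ≈ 1210 N

Angles from the horizontal: cable left is 90° − 39° = 51°, cable right is 90° − 30° = 60°.
Weight W = 180 × 10 = 1800 N acts straight down.
Horizontal: T_left cos 51° = T_right cos 60°  →  T_left = 0.7945 T_right.
Vertical: T_left sin 51° + T_right sin 60° = 1800.
Substituting the horizontal relation into the vertical equation gives 1.483 T_right = 1800, so T_right = 1213 N.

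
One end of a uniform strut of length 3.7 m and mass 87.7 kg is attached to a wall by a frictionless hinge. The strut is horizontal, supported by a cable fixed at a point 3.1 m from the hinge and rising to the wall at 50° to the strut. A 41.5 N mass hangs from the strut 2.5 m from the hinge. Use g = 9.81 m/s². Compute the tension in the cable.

T ≈ 714 N

Take torques about the hinge: T sin 50° · 3.1 = 87.7×9.81×1.85 + 41.5×2.5 = 1695.4 N·m.
So T = 1695.4 / (0.7660 × 3.1) = 713.92 N.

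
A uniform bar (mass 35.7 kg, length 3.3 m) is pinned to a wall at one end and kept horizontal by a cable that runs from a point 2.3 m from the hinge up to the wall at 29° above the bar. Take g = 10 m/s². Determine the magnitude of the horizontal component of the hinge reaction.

H_x ≈ 462 N

Take torques about the hinge: T sin 29° · 2.3 = 35.7×10×1.65 = 589.05 N·m.
So T = 589.05 / (0.4848 × 2.3) = 528.27 N.
ΣF_x = 0: H_x = T cos 29° = 462.03 N.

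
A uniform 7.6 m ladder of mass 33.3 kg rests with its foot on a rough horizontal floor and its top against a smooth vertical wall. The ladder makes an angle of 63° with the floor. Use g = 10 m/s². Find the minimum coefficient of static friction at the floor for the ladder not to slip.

μ_min ≈ 0.255

ΣF_y = 0: N_floor = 33.3×10 = 333 N.
Torques about the foot: N_wall · 7.6 sin 63° = 33.3×10×3.8 cos 63° → N_wall = 84.836 N.
ΣF_x = 0: f_floor = N_wall = 84.836 N.
μ_min = f_floor / N_floor = 84.836 / 333 = 0.2548.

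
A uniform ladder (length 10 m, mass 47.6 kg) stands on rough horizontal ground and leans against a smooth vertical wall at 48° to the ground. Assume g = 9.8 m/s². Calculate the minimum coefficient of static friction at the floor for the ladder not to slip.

ΣF_y = 0: N_floor = 47.6×9.8 = 466.48 N.
Torques about the foot: N_wall · 10 sin 48° = 47.6×9.8×5 cos 48° → N_wall = 210.01 N.
ΣF_x = 0: f_floor = N_wall = 210.01 N.
μ_min = f_floor / N_floor = 210.01 / 466.48 = 0.4502.

μ_min ≈ 0.450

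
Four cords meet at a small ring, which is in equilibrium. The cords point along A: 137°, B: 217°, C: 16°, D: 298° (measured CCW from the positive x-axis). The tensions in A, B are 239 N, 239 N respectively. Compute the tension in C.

Resolve: ΣF_x = 239 cos 137° + 239 cos 217° + T_C cos 16° + T_D cos 298° = 0.
        ΣF_y = 239 sin 137° + 239 sin 217° + T_C sin 16° + T_D sin 298° = 0.
The known terms sum to (-365.7, 19.16) N, so 0.9613 T_C + 0.4695 T_D = 365.7 and 0.2756 T_C − 0.8829 T_D = -19.16.
Solving simultaneously: T_C = 320.9 N, T_D = 121.9 N.

T_C ≈ 321 N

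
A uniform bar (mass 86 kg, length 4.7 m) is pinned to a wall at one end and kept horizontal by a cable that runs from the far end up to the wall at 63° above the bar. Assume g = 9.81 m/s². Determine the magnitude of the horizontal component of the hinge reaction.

H_x ≈ 215 N

Take torques about the hinge: T sin 63° · 4.7 = 86×9.81×2.35 = 1982.6 N·m.
So T = 1982.6 / (0.8910 × 4.7) = 473.43 N.
ΣF_x = 0: H_x = T cos 63° = 214.93 N.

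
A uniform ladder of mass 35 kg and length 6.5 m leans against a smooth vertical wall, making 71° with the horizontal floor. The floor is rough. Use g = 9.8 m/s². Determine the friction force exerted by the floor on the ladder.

f ≈ 59.1 N

Torques about the foot: N_wall · 6.5 sin 71° = 35×9.8×3.25 cos 71° → N_wall = 59.052 N.
ΣF_x = 0: f_floor = N_wall = 59.052 N.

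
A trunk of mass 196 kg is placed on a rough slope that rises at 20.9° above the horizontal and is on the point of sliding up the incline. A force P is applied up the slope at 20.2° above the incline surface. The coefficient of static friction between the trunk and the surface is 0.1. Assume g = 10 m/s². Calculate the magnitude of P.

P ≈ 907 N

On the verge of sliding up the incline, friction equals μN and acts down the slope.
Perpendicular: N + P sin 20.2° = W cos 20.9° = 1831 N.
Along incline: P cos 20.2° = W sin 20.9° + μN  with W sin 20.9° = 699.2 N.
Solving the pair for P and N: P = 906.8 N, N = 1518 N (and f = μN = 151.8 N).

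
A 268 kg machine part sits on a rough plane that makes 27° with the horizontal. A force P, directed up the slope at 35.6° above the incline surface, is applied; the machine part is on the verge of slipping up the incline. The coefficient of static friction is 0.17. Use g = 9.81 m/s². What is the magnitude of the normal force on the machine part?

On the verge of sliding up the incline, friction equals μN and acts down the slope.
Perpendicular: N + P sin 35.6° = W cos 27° = 2343 N.
Along incline: P cos 35.6° = W sin 27° + μN  with W sin 27° = 1194 N.
Solving the pair for P and N: P = 1745 N, N = 1327 N (and f = μN = 225.5 N).

N ≈ 1330 N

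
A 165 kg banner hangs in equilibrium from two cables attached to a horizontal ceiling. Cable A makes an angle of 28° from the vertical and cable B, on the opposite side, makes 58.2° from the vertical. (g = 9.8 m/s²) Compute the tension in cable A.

T_A ≈ 1380 N

Angles from the horizontal: cable A is 90° − 28° = 62°, cable B is 90° − 58.2° = 31.8°.
Weight W = 165 × 9.8 = 1617 N acts straight down.
Horizontal: T_A cos 62° = T_B cos 31.8°  →  T_B = 0.5524 T_A.
Vertical: T_A sin 62° + T_B sin 31.8° = 1617.
Substituting the horizontal relation into the vertical equation gives 1.174 T_A = 1617, so T_A = 1377 N.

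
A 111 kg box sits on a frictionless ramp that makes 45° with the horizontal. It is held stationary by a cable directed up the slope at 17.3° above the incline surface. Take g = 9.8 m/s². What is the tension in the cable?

Take axes along and perpendicular to the incline. Weight components: W sin 45° = 769.2 N down-slope, W cos 45° = 769.2 N into the surface.
Along incline: T cos 17.3° = W sin 45° → T = 805.6 N.
Perpendicular: N = W cos 45° − T sin 17.3° = 529.6 N.

T ≈ 806 N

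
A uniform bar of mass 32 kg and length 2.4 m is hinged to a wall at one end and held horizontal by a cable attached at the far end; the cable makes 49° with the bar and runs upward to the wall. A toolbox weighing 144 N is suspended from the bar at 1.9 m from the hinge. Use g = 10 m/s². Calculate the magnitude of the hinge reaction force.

|H| ≈ 305 N

Take torques about the hinge: T sin 49° · 2.4 = 32×10×1.2 + 144×1.9 = 657.6 N·m.
So T = 657.6 / (0.7547 × 2.4) = 363.05 N.
ΣF_x = 0: H_x = T cos 49° = 238.18 N.
ΣF_y = 0: H_y = (32×10 + 144) − T sin 49° = 464 − 274 = 190 N.
|H| = √(H_x² + H_y²) = √((238.18)² + (190)²) = 304.68 N.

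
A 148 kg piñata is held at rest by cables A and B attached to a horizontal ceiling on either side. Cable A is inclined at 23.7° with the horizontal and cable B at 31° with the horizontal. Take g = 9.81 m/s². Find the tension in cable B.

T_B ≈ 1630 N

Weight W = 148 × 9.81 = 1452 N acts straight down.
Horizontal: T_A cos 23.7° = T_B cos 31°  →  T_A = 0.9361 T_B.
Vertical: T_A sin 23.7° + T_B sin 31° = 1452.
Substituting the horizontal relation into the vertical equation gives 0.8913 T_B = 1452, so T_B = 1629 N.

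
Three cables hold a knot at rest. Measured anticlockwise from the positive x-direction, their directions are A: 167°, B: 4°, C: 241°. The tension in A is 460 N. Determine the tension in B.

T_B ≈ 527 N

Resolve: ΣF_x = 460 cos 167° + T_B cos 4° + T_C cos 241° = 0.
        ΣF_y = 460 sin 167° + T_B sin 4° + T_C sin 241° = 0.
The known terms sum to (-448.2, 103.5) N, so 0.9976 T_B − 0.4848 T_C = 448.2 and 0.0698 T_B − 0.8746 T_C = -103.5.
Solving simultaneously: T_B = 527.2 N, T_C = 160.4 N.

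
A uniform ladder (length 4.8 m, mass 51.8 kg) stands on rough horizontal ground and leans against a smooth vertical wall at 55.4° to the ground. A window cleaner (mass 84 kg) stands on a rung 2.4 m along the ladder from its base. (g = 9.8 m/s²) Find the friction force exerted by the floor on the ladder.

Torques about the foot: N_wall · 4.8 sin 55.4° = 51.8×9.8×2.4 cos 55.4° + 84×9.8×2.4 cos 55.4° → N_wall = 459.04 N.
ΣF_x = 0: f_floor = N_wall = 459.04 N.

f ≈ 459 N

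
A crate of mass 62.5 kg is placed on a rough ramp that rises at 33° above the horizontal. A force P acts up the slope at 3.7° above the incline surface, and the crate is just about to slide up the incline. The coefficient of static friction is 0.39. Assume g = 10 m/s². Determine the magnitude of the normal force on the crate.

N ≈ 490 N

On the verge of sliding up the incline, friction equals μN and acts down the slope.
Perpendicular: N + P sin 3.7° = W cos 33° = 524.2 N.
Along incline: P cos 3.7° = W sin 33° + μN  with W sin 33° = 340.4 N.
Solving the pair for P and N: P = 532.5 N, N = 489.8 N (and f = μN = 191 N).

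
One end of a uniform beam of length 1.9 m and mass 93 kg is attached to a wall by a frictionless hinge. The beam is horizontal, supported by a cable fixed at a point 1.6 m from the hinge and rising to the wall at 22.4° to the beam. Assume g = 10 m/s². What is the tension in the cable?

Take torques about the hinge: T sin 22.4° · 1.6 = 93×10×0.95 = 883.5 N·m.
So T = 883.5 / (0.3811 × 1.6) = 1449 N.

T ≈ 1450 N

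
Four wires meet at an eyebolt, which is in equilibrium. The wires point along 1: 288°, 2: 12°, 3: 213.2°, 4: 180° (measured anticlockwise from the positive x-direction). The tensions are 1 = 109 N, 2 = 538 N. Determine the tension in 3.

Resolve: ΣF_x = 109 cos 288° + 538 cos 12° + T_3 cos 213.2° + T_4 cos 180° = 0.
        ΣF_y = 109 sin 288° + 538 sin 12° + T_3 sin 213.2° + T_4 sin 180° = 0.
The known terms sum to (559.9, 8.191) N, so -0.8368 T_3 − 1.0000 T_4 = -559.9 and -0.5476 T_3 + 0.0000 T_4 = -8.191.
Solving simultaneously: T_3 = 14.96 N, T_4 = 547.4 N.

T_3 ≈ 15 N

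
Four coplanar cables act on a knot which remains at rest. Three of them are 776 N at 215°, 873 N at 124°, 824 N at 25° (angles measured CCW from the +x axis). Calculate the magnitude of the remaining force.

Sum the known components: ΣF_x = -377 N, ΣF_y = 626.9 N.
For equilibrium the remaining force must supply (−ΣF_x, −ΣF_y) = (377, -626.9) N.
Magnitude = √((377)² + (-626.9)²) = 731.5 N; direction = atan2(-626.9, 377) = 301.0°.

F ≈ 732 N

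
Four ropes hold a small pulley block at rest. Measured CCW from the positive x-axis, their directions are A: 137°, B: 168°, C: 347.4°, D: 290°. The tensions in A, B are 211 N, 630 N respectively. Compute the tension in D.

T_D ≈ 119 N

Resolve: ΣF_x = 211 cos 137° + 630 cos 168° + T_C cos 347.4° + T_D cos 290° = 0.
        ΣF_y = 211 sin 137° + 630 sin 168° + T_C sin 347.4° + T_D sin 290° = 0.
The known terms sum to (-770.5, 274.9) N, so 0.9759 T_C + 0.3420 T_D = 770.5 and -0.2181 T_C − 0.9397 T_D = -274.9.
Solving simultaneously: T_C = 747.9 N, T_D = 118.9 N.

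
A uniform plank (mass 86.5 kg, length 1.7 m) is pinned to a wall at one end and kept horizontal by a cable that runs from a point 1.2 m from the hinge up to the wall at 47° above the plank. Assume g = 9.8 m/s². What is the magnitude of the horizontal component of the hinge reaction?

Take torques about the hinge: T sin 47° · 1.2 = 86.5×9.8×0.85 = 720.55 N·m.
So T = 720.55 / (0.7314 × 1.2) = 821.02 N.
ΣF_x = 0: H_x = T cos 47° = 559.93 N.

H_x ≈ 560 N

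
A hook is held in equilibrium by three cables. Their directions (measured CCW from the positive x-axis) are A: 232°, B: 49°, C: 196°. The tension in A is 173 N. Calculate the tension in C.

T_C ≈ 16.6 N

Resolve: ΣF_x = 173 cos 232° + T_B cos 49° + T_C cos 196° = 0.
        ΣF_y = 173 sin 232° + T_B sin 49° + T_C sin 196° = 0.
The known terms sum to (-106.5, -136.3) N, so 0.6561 T_B − 0.9613 T_C = 106.5 and 0.7547 T_B − 0.2756 T_C = 136.3.
Solving simultaneously: T_B = 186.7 N, T_C = 16.62 N.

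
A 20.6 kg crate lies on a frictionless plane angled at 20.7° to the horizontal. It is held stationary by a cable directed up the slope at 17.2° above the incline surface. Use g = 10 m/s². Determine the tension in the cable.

T ≈ 76.2 N

Take axes along and perpendicular to the incline. Weight components: W sin 20.7° = 72.82 N down-slope, W cos 20.7° = 192.7 N into the surface.
Along incline: T cos 17.2° = W sin 20.7° → T = 76.22 N.
Perpendicular: N = W cos 20.7° − T sin 17.2° = 170.2 N.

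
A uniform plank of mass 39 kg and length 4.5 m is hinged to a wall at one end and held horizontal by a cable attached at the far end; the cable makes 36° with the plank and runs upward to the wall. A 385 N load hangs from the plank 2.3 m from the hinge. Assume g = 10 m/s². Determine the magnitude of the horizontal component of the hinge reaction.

H_x ≈ 539 N

Take torques about the hinge: T sin 36° · 4.5 = 39×10×2.25 + 385×2.3 = 1763 N·m.
So T = 1763 / (0.5878 × 4.5) = 666.53 N.
ΣF_x = 0: H_x = T cos 36° = 539.24 N.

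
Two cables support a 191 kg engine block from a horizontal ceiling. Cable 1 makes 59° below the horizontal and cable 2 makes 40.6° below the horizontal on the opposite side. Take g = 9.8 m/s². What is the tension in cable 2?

T_2 ≈ 978 N

Weight W = 191 × 9.8 = 1872 N acts straight down.
Horizontal: T_1 cos 59° = T_2 cos 40.6°  →  T_1 = 1.474 T_2.
Vertical: T_1 sin 59° + T_2 sin 40.6° = 1872.
Substituting the horizontal relation into the vertical equation gives 1.914 T_2 = 1872, so T_2 = 977.7 N.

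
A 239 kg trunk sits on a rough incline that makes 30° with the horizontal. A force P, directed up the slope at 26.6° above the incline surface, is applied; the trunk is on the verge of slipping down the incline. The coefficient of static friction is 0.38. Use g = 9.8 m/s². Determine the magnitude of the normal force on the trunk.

On the verge of sliding down the incline, friction equals μN and acts up the slope.
Perpendicular: N + P sin 26.6° = W cos 30° = 2028 N.
Along incline: P cos 26.6° + μN = W sin 30° with W sin 30° = 1171 N.
Solving the pair for P and N: P = 552.9 N, N = 1781 N (and f = μN = 676.7 N).

N ≈ 1780 N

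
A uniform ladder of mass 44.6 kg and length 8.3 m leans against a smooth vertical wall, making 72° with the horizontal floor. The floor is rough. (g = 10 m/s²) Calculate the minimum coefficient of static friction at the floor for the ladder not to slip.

μ_min ≈ 0.162

ΣF_y = 0: N_floor = 44.6×10 = 446 N.
Torques about the foot: N_wall · 8.3 sin 72° = 44.6×10×4.15 cos 72° → N_wall = 72.457 N.
ΣF_x = 0: f_floor = N_wall = 72.457 N.
μ_min = f_floor / N_floor = 72.457 / 446 = 0.1625.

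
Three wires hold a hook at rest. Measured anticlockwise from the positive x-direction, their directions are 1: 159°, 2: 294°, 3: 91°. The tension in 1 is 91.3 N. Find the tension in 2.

Resolve: ΣF_x = 91.3 cos 159° + T_2 cos 294° + T_3 cos 91° = 0.
        ΣF_y = 91.3 sin 159° + T_2 sin 294° + T_3 sin 91° = 0.
The known terms sum to (-85.24, 32.72) N, so 0.4067 T_2 − 0.0175 T_3 = 85.24 and -0.9135 T_2 + 0.9998 T_3 = -32.72.
Solving simultaneously: T_2 = 216.6 N, T_3 = 165.2 N.

T_2 ≈ 217 N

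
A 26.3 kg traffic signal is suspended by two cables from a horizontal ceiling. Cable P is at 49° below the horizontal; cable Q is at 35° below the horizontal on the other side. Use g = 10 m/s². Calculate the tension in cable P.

Weight W = 26.3 × 10 = 263 N acts straight down.
Horizontal: T_P cos 49° = T_Q cos 35°  →  T_Q = 0.8009 T_P.
Vertical: T_P sin 49° + T_Q sin 35° = 263.
Substituting the horizontal relation into the vertical equation gives 1.214 T_P = 263, so T_P = 216.6 N.

T_P ≈ 217 N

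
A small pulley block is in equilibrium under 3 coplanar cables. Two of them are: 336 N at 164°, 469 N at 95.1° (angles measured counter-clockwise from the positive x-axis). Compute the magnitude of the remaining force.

F ≈ 668 N

Sum the known components: ΣF_x = -364.7 N, ΣF_y = 559.8 N.
For equilibrium the remaining force must supply (−ΣF_x, −ΣF_y) = (364.7, -559.8) N.
Magnitude = √((364.7)² + (-559.8)²) = 668.1 N; direction = atan2(-559.8, 364.7) = 303.1°.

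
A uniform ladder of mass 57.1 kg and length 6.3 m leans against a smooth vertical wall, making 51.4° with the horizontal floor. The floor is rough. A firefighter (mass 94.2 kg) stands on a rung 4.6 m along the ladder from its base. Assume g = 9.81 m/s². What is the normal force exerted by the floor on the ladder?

N_floor ≈ 1480 N

ΣF_y = 0: N_floor = 57.1×9.81 + 94.2×9.81 = 1484.3 N.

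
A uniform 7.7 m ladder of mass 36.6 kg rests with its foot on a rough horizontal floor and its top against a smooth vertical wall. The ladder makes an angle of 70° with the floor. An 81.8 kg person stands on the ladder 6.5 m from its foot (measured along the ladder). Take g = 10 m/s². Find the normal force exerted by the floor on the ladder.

N_floor ≈ 1180 N

ΣF_y = 0: N_floor = 36.6×10 + 81.8×10 = 1184 N.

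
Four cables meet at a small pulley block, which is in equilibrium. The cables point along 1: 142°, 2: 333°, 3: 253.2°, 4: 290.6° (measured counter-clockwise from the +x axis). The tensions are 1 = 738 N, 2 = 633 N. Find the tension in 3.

T_3 ≈ 69.7 N

Resolve: ΣF_x = 738 cos 142° + 633 cos 333° + T_3 cos 253.2° + T_4 cos 290.6° = 0.
        ΣF_y = 738 sin 142° + 633 sin 333° + T_3 sin 253.2° + T_4 sin 290.6° = 0.
The known terms sum to (-17.54, 167) N, so -0.2890 T_3 + 0.3518 T_4 = 17.54 and -0.9573 T_3 − 0.9361 T_4 = -167.
Solving simultaneously: T_3 = 69.69 N, T_4 = 107.1 N.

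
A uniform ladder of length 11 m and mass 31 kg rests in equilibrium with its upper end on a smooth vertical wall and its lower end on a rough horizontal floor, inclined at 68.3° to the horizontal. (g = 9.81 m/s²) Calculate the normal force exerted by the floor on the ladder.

N_floor ≈ 304 N

ΣF_y = 0: N_floor = 31×9.81 = 304.11 N.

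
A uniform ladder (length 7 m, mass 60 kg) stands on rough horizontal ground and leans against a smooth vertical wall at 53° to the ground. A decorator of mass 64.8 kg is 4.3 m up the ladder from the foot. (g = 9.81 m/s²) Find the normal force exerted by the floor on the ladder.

ΣF_y = 0: N_floor = 60×9.81 + 64.8×9.81 = 1224.3 N.

N_floor ≈ 1220 N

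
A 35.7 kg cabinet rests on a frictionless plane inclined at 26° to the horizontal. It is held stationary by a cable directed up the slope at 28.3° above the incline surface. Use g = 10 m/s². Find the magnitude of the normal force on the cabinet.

N ≈ 237 N

Take axes along and perpendicular to the incline. Weight components: W sin 26° = 156.5 N down-slope, W cos 26° = 320.9 N into the surface.
Along incline: T cos 28.3° = W sin 26° → T = 177.7 N.
Perpendicular: N = W cos 26° − T sin 28.3° = 236.6 N.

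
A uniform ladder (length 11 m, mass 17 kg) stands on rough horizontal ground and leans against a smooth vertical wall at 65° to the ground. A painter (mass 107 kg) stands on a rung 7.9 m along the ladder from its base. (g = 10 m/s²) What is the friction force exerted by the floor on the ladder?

Torques about the foot: N_wall · 11 sin 65° = 17×10×5.5 cos 65° + 107×10×7.9 cos 65° → N_wall = 397.97 N.
ΣF_x = 0: f_floor = N_wall = 397.97 N.

f ≈ 398 N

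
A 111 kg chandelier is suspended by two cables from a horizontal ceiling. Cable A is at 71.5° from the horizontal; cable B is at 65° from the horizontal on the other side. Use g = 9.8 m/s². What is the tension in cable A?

Weight W = 111 × 9.8 = 1088 N acts straight down.
Horizontal: T_A cos 71.5° = T_B cos 65°  →  T_B = 0.7508 T_A.
Vertical: T_A sin 71.5° + T_B sin 65° = 1088.
Substituting the horizontal relation into the vertical equation gives 1.629 T_A = 1088, so T_A = 667.9 N.

T_A ≈ 668 N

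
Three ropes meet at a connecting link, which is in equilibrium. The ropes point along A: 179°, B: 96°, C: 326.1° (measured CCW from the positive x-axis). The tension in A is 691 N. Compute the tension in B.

Resolve: ΣF_x = 691 cos 179° + T_B cos 96° + T_C cos 326.1° = 0.
        ΣF_y = 691 sin 179° + T_B sin 96° + T_C sin 326.1° = 0.
The known terms sum to (-690.9, 12.06) N, so -0.1045 T_B + 0.8300 T_C = 690.9 and 0.9945 T_B − 0.5577 T_C = -12.06.
Solving simultaneously: T_B = 489.2 N, T_C = 894 N.

T_B ≈ 489 N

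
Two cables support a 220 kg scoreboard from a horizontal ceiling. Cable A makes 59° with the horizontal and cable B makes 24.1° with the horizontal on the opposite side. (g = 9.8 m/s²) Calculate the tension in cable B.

Weight W = 220 × 9.8 = 2156 N acts straight down.
Horizontal: T_A cos 59° = T_B cos 24.1°  →  T_A = 1.772 T_B.
Vertical: T_A sin 59° + T_B sin 24.1° = 2156.
Substituting the horizontal relation into the vertical equation gives 1.928 T_B = 2156, so T_B = 1119 N.

T_B ≈ 1120 N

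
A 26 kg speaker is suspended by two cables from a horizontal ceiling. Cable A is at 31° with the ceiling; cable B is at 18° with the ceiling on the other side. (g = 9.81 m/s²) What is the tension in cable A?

Weight W = 26 × 9.81 = 255.1 N acts straight down.
Horizontal: T_A cos 31° = T_B cos 18°  →  T_B = 0.9013 T_A.
Vertical: T_A sin 31° + T_B sin 18° = 255.1.
Substituting the horizontal relation into the vertical equation gives 0.7935 T_A = 255.1, so T_A = 321.4 N.

T_A ≈ 321 N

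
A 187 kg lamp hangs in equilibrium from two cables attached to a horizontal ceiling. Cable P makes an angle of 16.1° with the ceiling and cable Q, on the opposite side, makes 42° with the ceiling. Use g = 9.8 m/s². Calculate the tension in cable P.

Weight W = 187 × 9.8 = 1833 N acts straight down.
Horizontal: T_P cos 16.1° = T_Q cos 42°  →  T_Q = 1.293 T_P.
Vertical: T_P sin 16.1° + T_Q sin 42° = 1833.
Substituting the horizontal relation into the vertical equation gives 1.142 T_P = 1833, so T_P = 1604 N.

T_P ≈ 1600 N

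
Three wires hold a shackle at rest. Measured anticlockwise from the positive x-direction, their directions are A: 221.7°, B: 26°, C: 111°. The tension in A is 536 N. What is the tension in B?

T_B ≈ 503 N

Resolve: ΣF_x = 536 cos 221.7° + T_B cos 26° + T_C cos 111° = 0.
        ΣF_y = 536 sin 221.7° + T_B sin 26° + T_C sin 111° = 0.
The known terms sum to (-400.2, -356.6) N, so 0.8988 T_B − 0.3584 T_C = 400.2 and 0.4384 T_B + 0.9336 T_C = 356.6.
Solving simultaneously: T_B = 503.3 N, T_C = 145.6 N.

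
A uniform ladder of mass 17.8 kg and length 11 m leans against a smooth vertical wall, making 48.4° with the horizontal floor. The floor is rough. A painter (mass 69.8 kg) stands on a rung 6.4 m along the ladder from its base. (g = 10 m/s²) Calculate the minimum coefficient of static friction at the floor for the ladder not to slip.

ΣF_y = 0: N_floor = 17.8×10 + 69.8×10 = 876 N.
Torques about the foot: N_wall · 11 sin 48.4° = 17.8×10×5.5 cos 48.4° + 69.8×10×6.4 cos 48.4° → N_wall = 439.58 N.
ΣF_x = 0: f_floor = N_wall = 439.58 N.
μ_min = f_floor / N_floor = 439.58 / 876 = 0.5018.

μ_min ≈ 0.502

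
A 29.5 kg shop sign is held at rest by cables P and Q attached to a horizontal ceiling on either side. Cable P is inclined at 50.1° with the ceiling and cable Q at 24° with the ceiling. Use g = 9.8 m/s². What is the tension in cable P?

T_P ≈ 275 N

Weight W = 29.5 × 9.8 = 289.1 N acts straight down.
Horizontal: T_P cos 50.1° = T_Q cos 24°  →  T_Q = 0.7022 T_P.
Vertical: T_P sin 50.1° + T_Q sin 24° = 289.1.
Substituting the horizontal relation into the vertical equation gives 1.053 T_P = 289.1, so T_P = 274.6 N.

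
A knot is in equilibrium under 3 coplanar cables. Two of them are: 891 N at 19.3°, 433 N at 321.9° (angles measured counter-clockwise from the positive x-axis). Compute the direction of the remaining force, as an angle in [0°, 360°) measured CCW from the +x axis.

θ ≈ 181°

Sum the known components: ΣF_x = 1182 N, ΣF_y = 27.31 N.
For equilibrium the remaining force must supply (−ΣF_x, −ΣF_y) = (-1182, -27.31) N.
Magnitude = √((-1182)² + (-27.31)²) = 1182 N; direction = atan2(-27.31, -1182) = 181.3°.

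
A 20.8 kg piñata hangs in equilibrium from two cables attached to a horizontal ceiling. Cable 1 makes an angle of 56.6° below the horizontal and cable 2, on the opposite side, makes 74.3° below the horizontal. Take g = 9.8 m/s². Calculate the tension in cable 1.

T_1 ≈ 73 N

Weight W = 20.8 × 9.8 = 203.8 N acts straight down.
Horizontal: T_1 cos 56.6° = T_2 cos 74.3°  →  T_2 = 2.034 T_1.
Vertical: T_1 sin 56.6° + T_2 sin 74.3° = 203.8.
Substituting the horizontal relation into the vertical equation gives 2.793 T_1 = 203.8, so T_1 = 72.98 N.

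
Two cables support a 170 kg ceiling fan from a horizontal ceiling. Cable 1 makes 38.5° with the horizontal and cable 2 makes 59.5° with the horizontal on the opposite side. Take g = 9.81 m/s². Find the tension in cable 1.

Weight W = 170 × 9.81 = 1668 N acts straight down.
Horizontal: T_1 cos 38.5° = T_2 cos 59.5°  →  T_2 = 1.542 T_1.
Vertical: T_1 sin 38.5° + T_2 sin 59.5° = 1668.
Substituting the horizontal relation into the vertical equation gives 1.951 T_1 = 1668, so T_1 = 854.7 N.

T_1 ≈ 855 N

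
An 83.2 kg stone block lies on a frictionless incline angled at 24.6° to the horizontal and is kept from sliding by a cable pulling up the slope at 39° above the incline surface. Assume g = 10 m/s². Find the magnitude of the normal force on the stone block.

N ≈ 476 N

Take axes along and perpendicular to the incline. Weight components: W sin 24.6° = 346.3 N down-slope, W cos 24.6° = 756.5 N into the surface.
Along incline: T cos 39° = W sin 24.6° → T = 445.7 N.
Perpendicular: N = W cos 24.6° − T sin 39° = 476 N.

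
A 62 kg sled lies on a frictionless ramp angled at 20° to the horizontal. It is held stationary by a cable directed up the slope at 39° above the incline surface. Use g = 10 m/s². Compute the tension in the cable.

Take axes along and perpendicular to the incline. Weight components: W sin 20° = 212.1 N down-slope, W cos 20° = 582.6 N into the surface.
Along incline: T cos 39° = W sin 20° → T = 272.9 N.
Perpendicular: N = W cos 20° − T sin 39° = 410.9 N.

T ≈ 273 N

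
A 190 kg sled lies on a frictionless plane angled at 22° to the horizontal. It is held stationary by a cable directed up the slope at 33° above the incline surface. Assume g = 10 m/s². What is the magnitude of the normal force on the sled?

N ≈ 1300 N

Take axes along and perpendicular to the incline. Weight components: W sin 22° = 711.8 N down-slope, W cos 22° = 1762 N into the surface.
Along incline: T cos 33° = W sin 22° → T = 848.7 N.
Perpendicular: N = W cos 22° − T sin 33° = 1299 N.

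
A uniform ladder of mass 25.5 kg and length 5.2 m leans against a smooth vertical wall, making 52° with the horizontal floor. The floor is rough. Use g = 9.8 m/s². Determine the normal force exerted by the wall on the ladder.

N_wall ≈ 97.6 N

Torques about the foot: N_wall · 5.2 sin 52° = 25.5×9.8×2.6 cos 52° → N_wall = 97.622 N.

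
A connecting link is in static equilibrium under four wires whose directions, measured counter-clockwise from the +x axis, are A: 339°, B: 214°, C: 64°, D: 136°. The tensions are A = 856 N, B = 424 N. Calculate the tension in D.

Resolve: ΣF_x = 856 cos 339° + 424 cos 214° + T_C cos 64° + T_D cos 136° = 0.
        ΣF_y = 856 sin 339° + 424 sin 214° + T_C sin 64° + T_D sin 136° = 0.
The known terms sum to (447.6, -543.9) N, so 0.4384 T_C − 0.7193 T_D = -447.6 and 0.8988 T_C + 0.6947 T_D = 543.9.
Solving simultaneously: T_C = 84.40 N, T_D = 673.7 N.

T_D ≈ 674 N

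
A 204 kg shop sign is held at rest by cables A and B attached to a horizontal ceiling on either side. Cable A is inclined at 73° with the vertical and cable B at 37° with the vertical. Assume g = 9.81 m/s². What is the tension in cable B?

Angles from the horizontal: cable A is 90° − 73° = 17°, cable B is 90° − 37° = 53°.
Weight W = 204 × 9.81 = 2001 N acts straight down.
Horizontal: T_A cos 17° = T_B cos 53°  →  T_A = 0.6293 T_B.
Vertical: T_A sin 17° + T_B sin 53° = 2001.
Substituting the horizontal relation into the vertical equation gives 0.9826 T_B = 2001, so T_B = 2037 N.

T_B ≈ 2040 N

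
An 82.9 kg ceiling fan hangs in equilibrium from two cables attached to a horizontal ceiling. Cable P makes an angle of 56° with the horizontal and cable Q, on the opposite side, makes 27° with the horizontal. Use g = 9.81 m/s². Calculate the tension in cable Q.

Weight W = 82.9 × 9.81 = 813.2 N acts straight down.
Horizontal: T_P cos 56° = T_Q cos 27°  →  T_P = 1.593 T_Q.
Vertical: T_P sin 56° + T_Q sin 27° = 813.2.
Substituting the horizontal relation into the vertical equation gives 1.775 T_Q = 813.2, so T_Q = 458.2 N.

T_Q ≈ 458 N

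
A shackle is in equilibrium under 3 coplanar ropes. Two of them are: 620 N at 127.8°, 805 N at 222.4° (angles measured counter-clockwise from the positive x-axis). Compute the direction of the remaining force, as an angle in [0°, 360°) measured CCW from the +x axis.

θ ≈ 3.11°

Sum the known components: ΣF_x = -974.5 N, ΣF_y = -52.92 N.
For equilibrium the remaining force must supply (−ΣF_x, −ΣF_y) = (974.5, 52.92) N.
Magnitude = √((974.5)² + (52.92)²) = 975.9 N; direction = atan2(52.92, 974.5) = 3.1°.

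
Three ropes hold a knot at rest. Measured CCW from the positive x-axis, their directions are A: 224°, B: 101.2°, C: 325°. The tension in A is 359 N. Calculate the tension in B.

T_B ≈ 509 N

Resolve: ΣF_x = 359 cos 224° + T_B cos 101.2° + T_C cos 325° = 0.
        ΣF_y = 359 sin 224° + T_B sin 101.2° + T_C sin 325° = 0.
The known terms sum to (-258.2, -249.4) N, so -0.1942 T_B + 0.8192 T_C = 258.2 and 0.9810 T_B − 0.5736 T_C = 249.4.
Solving simultaneously: T_B = 509.1 N, T_C = 436 N.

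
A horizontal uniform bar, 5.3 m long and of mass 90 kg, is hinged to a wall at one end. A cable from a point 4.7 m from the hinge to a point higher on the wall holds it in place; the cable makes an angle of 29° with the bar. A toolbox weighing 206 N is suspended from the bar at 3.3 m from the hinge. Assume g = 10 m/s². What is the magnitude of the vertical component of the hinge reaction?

Take torques about the hinge: T sin 29° · 4.7 = 90×10×2.65 + 206×3.3 = 3064.8 N·m.
So T = 3064.8 / (0.4848 × 4.7) = 1345 N.
ΣF_y = 0: H_y = (90×10 + 206) − T sin 29° = 1106 − 652.09 = 453.91 N.

|H_y| ≈ 454 N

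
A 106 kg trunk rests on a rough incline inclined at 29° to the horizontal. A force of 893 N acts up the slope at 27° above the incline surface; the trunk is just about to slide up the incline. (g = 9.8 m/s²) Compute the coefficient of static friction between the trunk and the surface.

On the verge of sliding up the incline, friction is at its maximum μN and acts down the slope.
Perpendicular to incline: N = W cos 29° − P sin 27° = 908.6 − 405.4 = 503.1 N.
Along incline: P cos 27° − μN = W sin 29° → μ = −(W sin 29° − P cos 27°) / N = 0.5805.

μ ≈ 0.580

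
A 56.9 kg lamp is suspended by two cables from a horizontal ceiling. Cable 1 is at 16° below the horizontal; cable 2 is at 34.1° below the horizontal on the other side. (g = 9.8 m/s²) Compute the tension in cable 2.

Weight W = 56.9 × 9.8 = 557.6 N acts straight down.
Horizontal: T_1 cos 16° = T_2 cos 34.1°  →  T_1 = 0.8614 T_2.
Vertical: T_1 sin 16° + T_2 sin 34.1° = 557.6.
Substituting the horizontal relation into the vertical equation gives 0.7981 T_2 = 557.6, so T_2 = 698.7 N.

T_2 ≈ 699 N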